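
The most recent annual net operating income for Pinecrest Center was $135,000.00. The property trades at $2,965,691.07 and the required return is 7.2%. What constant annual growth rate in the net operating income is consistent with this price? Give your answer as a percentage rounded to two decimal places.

2.53%

P = D₀(1+g)/(r−g) ⇒ P(r−g) = D₀(1+g) ⇒ g(P+D₀) = P·r − D₀
g = (P·r − D₀)/(P + D₀) = ($2,965,691.07×0.072 − $135,000.00) / ($2,965,691.07 + $135,000.00) = 0.025327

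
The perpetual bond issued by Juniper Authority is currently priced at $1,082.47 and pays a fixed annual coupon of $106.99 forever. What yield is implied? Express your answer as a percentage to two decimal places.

9.88%

P = C/r ⇒ r = C/P = $106.99/$1,082.47 = 0.098839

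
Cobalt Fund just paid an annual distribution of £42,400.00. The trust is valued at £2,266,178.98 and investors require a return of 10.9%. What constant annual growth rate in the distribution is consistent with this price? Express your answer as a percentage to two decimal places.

8.86%

P = D₀(1+g)/(r−g) ⇒ P(r−g) = D₀(1+g) ⇒ g(P+D₀) = P·r − D₀
g = (P·r − D₀)/(P + D₀) = (£2,266,178.98×0.109 − £42,400.00) / (£2,266,178.98 + £42,400.00) = 0.088632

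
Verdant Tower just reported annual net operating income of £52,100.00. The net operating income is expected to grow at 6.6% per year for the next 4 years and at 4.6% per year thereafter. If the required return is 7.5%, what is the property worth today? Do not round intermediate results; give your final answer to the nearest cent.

D_1 = 55538.60000
D_2 = 59204.14760
D_3 = 63111.62134
D_4 = 67276.98835
Terminal value at year 4: TV = D_4×(1+g_2)/(r−g_2) = 70371.72981/0.029 = 2426611.37291
P_0 = D_1/(1+r)^1 + D_2/(1+r)^2 + D_3/(1+r)^3 + D_4/(1+r)^4 + TV/(1+r)^4
    = 51663.81395 + 51231.27970 + 50802.36666 + 50377.04452 + 1817047.88159 = 2021122.38642

£2021122.39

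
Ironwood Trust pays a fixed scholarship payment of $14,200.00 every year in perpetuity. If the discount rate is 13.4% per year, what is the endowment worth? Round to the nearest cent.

$105970.15

Level perpetuity: PV = C / r = $14,200.00 / 0.134 = $105,970.15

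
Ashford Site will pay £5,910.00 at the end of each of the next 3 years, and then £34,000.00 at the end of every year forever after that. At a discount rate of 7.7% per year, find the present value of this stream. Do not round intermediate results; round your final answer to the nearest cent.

£368774.13

PV of 3-year annuity: £5,910.00 × [1 − (1+0.077)^−3] / 0.077 = 15313.46762
Perpetuity value at year 3: £34,000.00 / 0.077 = 441558.44156
PV of perpetuity: 441558.44156 / (1+0.077)^3 = 353460.65831
Total PV = 15313.46762 + 353460.65831 = 368774.12592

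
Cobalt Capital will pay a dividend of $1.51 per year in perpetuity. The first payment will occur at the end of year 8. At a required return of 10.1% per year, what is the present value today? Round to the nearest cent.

$7.62

Value at end of year 7: C / r = $1.51 / 0.101 = $14.9505
Discount to today: PV = $14.9505 / (1 + 0.101)^7 = $14.9505 / 1.961152 = $7.62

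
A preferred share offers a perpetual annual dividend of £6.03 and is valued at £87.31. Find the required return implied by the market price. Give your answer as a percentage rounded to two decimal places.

P = C/r ⇒ r = C/P = £6.03/£87.31 = 0.069064

6.91%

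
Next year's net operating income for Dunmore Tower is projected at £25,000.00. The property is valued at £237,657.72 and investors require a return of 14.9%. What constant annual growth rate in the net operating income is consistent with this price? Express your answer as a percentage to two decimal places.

4.38%

P = D₁/(r−g) ⇒ g = r − D₁/P = 0.149 − £25,000.00/£237,657.72 = 0.043807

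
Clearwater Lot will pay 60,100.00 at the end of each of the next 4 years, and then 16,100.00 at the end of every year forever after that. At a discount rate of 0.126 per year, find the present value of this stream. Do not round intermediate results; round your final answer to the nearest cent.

259749.74

PV of 4-year annuity: 60,100.00 × [1 − (1+0.126)^−4] / 0.126 = 180261.70529
Perpetuity value at year 4: 16,100.00 / 0.126 = 127777.77778
PV of perpetuity: 127777.77778 / (1+0.126)^4 = 79488.03643
Total PV = 180261.70529 + 79488.03643 = 259749.74172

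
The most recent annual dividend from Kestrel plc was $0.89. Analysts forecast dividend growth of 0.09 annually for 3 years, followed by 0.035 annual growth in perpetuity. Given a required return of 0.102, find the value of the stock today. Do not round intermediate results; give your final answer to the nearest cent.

$15.92

D_1 = 0.97010
D_2 = 1.05741
D_3 = 1.15258
Terminal value at year 3: TV = D_3×(1+g_2)/(r−g_2) = 1.19292/0.067 = 17.80472
P_0 = D_1/(1+r)^1 + D_2/(1+r)^2 + D_3/(1+r)^3 + TV/(1+r)^3
    = 0.88031 + 0.87072 + 0.86124 + 13.30425 = 15.91652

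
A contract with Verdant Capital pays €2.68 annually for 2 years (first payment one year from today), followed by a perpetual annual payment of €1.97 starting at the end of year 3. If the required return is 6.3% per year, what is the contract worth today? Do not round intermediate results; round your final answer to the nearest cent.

€32.57

PV of 2-year annuity: €2.68 × [1 − (1+0.063)^−2] / 0.063 = 4.89291
Perpetuity value at year 2: €1.97 / 0.063 = 31.26984
PV of perpetuity: 31.26984 / (1+0.063)^2 = 27.67319
Total PV = 4.89291 + 27.67319 = 32.56610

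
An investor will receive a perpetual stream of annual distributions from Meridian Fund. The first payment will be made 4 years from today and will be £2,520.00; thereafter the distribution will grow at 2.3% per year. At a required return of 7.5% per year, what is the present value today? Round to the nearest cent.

£39009.63

Value at end of year 3: C₁ / (r − g) = £2,520.00 / (0.075 − 0.023) = £48,461.5385
Discount to today: PV = £48,461.5385 / (1 + 0.075)^3 = £48,461.5385 / 1.242297 = £39,009.63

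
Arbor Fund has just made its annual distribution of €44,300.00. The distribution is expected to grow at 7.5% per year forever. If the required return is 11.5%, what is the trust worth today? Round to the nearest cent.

€1190562.50

D₁ = D₀ × (1 + g) = €44,300.00 × 1.075 = €47,622.5000
Growing perpetuity: P = D₁ / (r − g) = €47,622.5000 / (0.115 − 0.075) = €1,190,562.50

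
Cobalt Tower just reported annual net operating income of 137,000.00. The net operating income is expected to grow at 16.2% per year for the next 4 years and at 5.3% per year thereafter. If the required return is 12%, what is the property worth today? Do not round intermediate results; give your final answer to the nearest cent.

3096085.23

D_1 = 159194.00000
D_2 = 184983.42800
D_3 = 214950.74334
D_4 = 249772.76376
Terminal value at year 4: TV = D_4×(1+g_2)/(r−g_2) = 263010.72024/0.067 = 3925533.13784
P_0 = D_1/(1+r)^1 + D_2/(1+r)^2 + D_3/(1+r)^3 + D_4/(1+r)^4 + TV/(1+r)^4
    = 142137.50000 + 147467.65625 + 152997.69336 + 158735.10686 + 2494747.27648 = 3096085.23295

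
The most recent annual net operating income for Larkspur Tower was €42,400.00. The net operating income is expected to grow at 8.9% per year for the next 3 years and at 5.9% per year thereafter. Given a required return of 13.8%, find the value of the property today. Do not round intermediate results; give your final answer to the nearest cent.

€614628.47

D_1 = 46173.60000
D_2 = 50283.05040
D_3 = 54758.24189
Terminal value at year 3: TV = D_3×(1+g_2)/(r−g_2) = 57988.97816/0.079 = 734037.69819
P_0 = D_1/(1+r)^1 + D_2/(1+r)^2 + D_3/(1+r)^3 + TV/(1+r)^3
    = 40574.34095 + 38827.29112 + 37155.46575 + 498071.37005 = 614628.46787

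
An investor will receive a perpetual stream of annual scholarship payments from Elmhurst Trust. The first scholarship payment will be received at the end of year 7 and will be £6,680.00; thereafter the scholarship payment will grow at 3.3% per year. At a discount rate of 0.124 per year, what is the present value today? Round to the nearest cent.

£36403.00

Value at end of year 6: C₁ / (r − g) = £6,680.00 / (0.124 − 0.033) = £73,406.5934
Discount to today: PV = £73,406.5934 / (1 + 0.124)^6 = £73,406.5934 / 2.016498 = £36,403.00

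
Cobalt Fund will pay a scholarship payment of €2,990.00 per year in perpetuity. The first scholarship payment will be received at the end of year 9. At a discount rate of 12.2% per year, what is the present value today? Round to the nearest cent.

€9758.17

Value at end of year 8: C / r = €2,990.00 / 0.122 = €24,508.1967
Discount to today: PV = €24,508.1967 / (1 + 0.122)^8 = €24,508.1967 / 2.511556 = €9,758.17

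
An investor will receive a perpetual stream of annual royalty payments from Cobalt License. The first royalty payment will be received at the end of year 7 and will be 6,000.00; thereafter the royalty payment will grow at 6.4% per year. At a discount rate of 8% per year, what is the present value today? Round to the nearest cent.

Value at end of year 6: C₁ / (r − g) = 6,000.00 / (0.08 − 0.064) = 375,000.0000
Discount to today: PV = 375,000.0000 / (1 + 0.08)^6 = 375,000.0000 / 1.586874 = 236,313.61

236313.61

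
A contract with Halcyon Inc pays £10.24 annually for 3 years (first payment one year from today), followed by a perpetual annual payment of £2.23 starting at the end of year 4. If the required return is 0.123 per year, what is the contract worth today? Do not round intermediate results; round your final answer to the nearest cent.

£37.27

PV of 3-year annuity: £10.24 × [1 − (1+0.123)^−3] / 0.123 = 24.46851
Perpetuity value at year 3: £2.23 / 0.123 = 18.13008
PV of perpetuity: 18.13008 / (1+0.123)^3 = 12.80149
Total PV = 24.46851 + 12.80149 = 37.27000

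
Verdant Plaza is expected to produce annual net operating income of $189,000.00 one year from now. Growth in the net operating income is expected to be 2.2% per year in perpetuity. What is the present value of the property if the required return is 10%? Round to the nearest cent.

Growing perpetuity: P = D₁ / (r − g) = $189,000.0000 / (0.1 − 0.022) = $2,423,076.92

$2423076.92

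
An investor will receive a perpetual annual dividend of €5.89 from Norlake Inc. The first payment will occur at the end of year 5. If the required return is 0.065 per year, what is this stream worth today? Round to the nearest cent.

€70.44

Value at end of year 4: C / r = €5.89 / 0.065 = €90.6154
Discount to today: PV = €90.6154 / (1 + 0.065)^4 = €90.6154 / 1.286466 = €70.44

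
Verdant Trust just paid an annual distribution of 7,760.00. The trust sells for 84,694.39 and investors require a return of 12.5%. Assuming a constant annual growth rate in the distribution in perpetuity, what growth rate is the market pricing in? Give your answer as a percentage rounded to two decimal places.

P = D₀(1+g)/(r−g) ⇒ P(r−g) = D₀(1+g) ⇒ g(P+D₀) = P·r − D₀
g = (P·r − D₀)/(P + D₀) = (84,694.39×0.125 − 7,760.00) / (84,694.39 + 7,760.00) = 0.030575

3.06%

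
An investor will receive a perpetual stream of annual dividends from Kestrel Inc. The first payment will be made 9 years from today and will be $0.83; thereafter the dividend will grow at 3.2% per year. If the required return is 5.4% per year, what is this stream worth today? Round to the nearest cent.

$24.77

Value at end of year 8: C₁ / (r − g) = $0.83 / (0.054 − 0.032) = $37.7273
Discount to today: PV = $37.7273 / (1 + 0.054)^8 = $37.7273 / 1.523088 = $24.77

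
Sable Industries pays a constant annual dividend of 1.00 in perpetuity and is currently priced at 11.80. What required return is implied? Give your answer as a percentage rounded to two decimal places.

P = C/r ⇒ r = C/P = 1.00/11.80 = 0.084746

8.47%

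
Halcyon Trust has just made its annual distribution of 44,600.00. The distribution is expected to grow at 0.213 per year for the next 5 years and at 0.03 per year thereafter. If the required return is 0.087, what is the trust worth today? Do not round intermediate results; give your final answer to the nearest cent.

1708236.19

D_1 = 54099.80000
D_2 = 65623.05740
D_3 = 79600.76863
D_4 = 96555.73234
D_5 = 117122.10333
Terminal value at year 5: TV = D_5×(1+g_2)/(r−g_2) = 120635.76643/0.057 = 2116416.95496
P_0 = D_1/(1+r)^1 + D_2/(1+r)^2 + D_3/(1+r)^3 + D_4/(1+r)^4 + D_5/(1+r)^5 + TV/(1+r)^5
    = 49769.82521 + 55538.91258 + 61976.72582 + 69160.78051 + 77177.57751 + 1394612.36561 = 1708236.18724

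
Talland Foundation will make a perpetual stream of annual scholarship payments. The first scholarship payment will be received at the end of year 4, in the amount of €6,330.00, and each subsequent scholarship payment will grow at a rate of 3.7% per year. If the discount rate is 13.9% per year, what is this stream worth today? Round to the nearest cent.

Value at end of year 3: C₁ / (r − g) = €6,330.00 / (0.139 − 0.037) = €62,058.8235
Discount to today: PV = €62,058.8235 / (1 + 0.139)^3 = €62,058.8235 / 1.477649 = €41,998.36

€41998.36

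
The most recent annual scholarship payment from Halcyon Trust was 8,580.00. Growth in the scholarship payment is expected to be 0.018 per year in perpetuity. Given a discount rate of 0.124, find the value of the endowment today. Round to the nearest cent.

82400.38

D₁ = D₀ × (1 + g) = 8,580.00 × 1.018 = 8,734.4400
Growing perpetuity: P = D₁ / (r − g) = 8,734.4400 / (0.124 − 0.018) = 82,400.38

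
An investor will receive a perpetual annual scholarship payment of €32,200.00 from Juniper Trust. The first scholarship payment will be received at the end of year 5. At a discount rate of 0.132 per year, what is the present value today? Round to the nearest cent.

Value at end of year 4: C / r = €32,200.00 / 0.132 = €243,939.3939
Discount to today: PV = €243,939.3939 / (1 + 0.132)^4 = €243,939.3939 / 1.642047 = €148,558.06

€148558.06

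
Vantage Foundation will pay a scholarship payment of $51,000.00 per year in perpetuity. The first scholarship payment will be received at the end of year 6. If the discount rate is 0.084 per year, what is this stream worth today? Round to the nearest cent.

$405643.46

Value at end of year 5: C / r = $51,000.00 / 0.084 = $607,142.8571
Discount to today: PV = $607,142.8571 / (1 + 0.084)^5 = $607,142.8571 / 1.496740 = $405,643.46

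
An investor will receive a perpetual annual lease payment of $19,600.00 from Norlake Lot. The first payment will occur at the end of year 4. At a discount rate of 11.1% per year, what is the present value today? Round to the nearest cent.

Value at end of year 3: C / r = $19,600.00 / 0.111 = $176,576.5766
Discount to today: PV = $176,576.5766 / (1 + 0.111)^3 = $176,576.5766 / 1.371331 = $128,762.95

$128762.95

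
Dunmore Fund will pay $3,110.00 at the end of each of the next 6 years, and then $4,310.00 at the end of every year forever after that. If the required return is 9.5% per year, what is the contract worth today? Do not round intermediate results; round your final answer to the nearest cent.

$40064.63

PV of 6-year annuity: $3,110.00 × [1 − (1+0.095)^−6] / 0.095 = 13745.65692
Perpetuity value at year 6: $4,310.00 / 0.095 = 45368.42105
PV of perpetuity: 45368.42105 / (1+0.095)^6 = 26318.97368
Total PV = 13745.65692 + 26318.97368 = 40064.63060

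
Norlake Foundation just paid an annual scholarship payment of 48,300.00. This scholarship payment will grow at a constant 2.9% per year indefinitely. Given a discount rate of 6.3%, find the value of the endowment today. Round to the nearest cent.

1461785.29

D₁ = D₀ × (1 + g) = 48,300.00 × 1.029 = 49,700.7000
Growing perpetuity: P = D₁ / (r − g) = 49,700.7000 / (0.063 − 0.029) = 1,461,785.29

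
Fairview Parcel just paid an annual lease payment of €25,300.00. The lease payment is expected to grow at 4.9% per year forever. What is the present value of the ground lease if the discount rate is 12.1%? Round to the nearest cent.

€368606.94

D₁ = D₀ × (1 + g) = €25,300.00 × 1.049 = €26,539.7000
Growing perpetuity: P = D₁ / (r − g) = €26,539.7000 / (0.121 − 0.049) = €368,606.94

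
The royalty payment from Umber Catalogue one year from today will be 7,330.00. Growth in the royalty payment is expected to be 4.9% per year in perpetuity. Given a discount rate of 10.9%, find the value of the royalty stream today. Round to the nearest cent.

Growing perpetuity: P = D₁ / (r − g) = 7,330.0000 / (0.109 − 0.049) = 122,166.67

122166.67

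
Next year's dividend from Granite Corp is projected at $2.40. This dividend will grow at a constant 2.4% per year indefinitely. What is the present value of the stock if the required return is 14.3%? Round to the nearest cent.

Growing perpetuity: P = D₁ / (r − g) = $2.4000 / (0.143 − 0.024) = $20.17

$20.17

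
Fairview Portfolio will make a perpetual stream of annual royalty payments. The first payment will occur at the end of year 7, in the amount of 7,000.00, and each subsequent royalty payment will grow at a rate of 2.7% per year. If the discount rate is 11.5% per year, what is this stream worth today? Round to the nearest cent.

Value at end of year 6: C₁ / (r − g) = 7,000.00 / (0.115 − 0.027) = 79,545.4545
Discount to today: PV = 79,545.4545 / (1 + 0.115)^6 = 79,545.4545 / 1.921539 = 41,396.74

41396.74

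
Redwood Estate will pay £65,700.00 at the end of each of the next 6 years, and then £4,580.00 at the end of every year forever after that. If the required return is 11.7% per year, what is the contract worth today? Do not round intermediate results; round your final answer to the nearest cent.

PV of 6-year annuity: £65,700.00 × [1 − (1+0.117)^−6] / 0.117 = 272430.22203
Perpetuity value at year 6: £4,580.00 / 0.117 = 39145.29915
PV of perpetuity: 39145.29915 / (1+0.117)^6 = 20153.96860
Total PV = 272430.22203 + 20153.96860 = 292584.19063

£292584.19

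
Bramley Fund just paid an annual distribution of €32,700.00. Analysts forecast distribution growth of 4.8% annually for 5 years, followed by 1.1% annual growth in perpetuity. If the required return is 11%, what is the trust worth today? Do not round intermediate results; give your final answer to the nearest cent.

D_1 = 34269.60000
D_2 = 35914.54080
D_3 = 37638.43876
D_4 = 39445.08382
D_5 = 41338.44784
Terminal value at year 5: TV = D_5×(1+g_2)/(r−g_2) = 41793.17077/0.099 = 422153.24008
P_0 = D_1/(1+r)^1 + D_2/(1+r)^2 + D_3/(1+r)^3 + D_4/(1+r)^4 + D_5/(1+r)^5 + TV/(1+r)^5
    = 30873.51351 + 29149.04699 + 27520.90203 + 25983.69849 + 24532.35677 + 250527.40097 = 388586.91877

€388586.92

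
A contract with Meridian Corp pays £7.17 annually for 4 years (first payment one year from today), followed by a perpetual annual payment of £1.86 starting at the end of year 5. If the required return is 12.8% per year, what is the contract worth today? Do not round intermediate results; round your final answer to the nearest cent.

£30.39

PV of 4-year annuity: £7.17 × [1 − (1+0.128)^−4] / 0.128 = 21.41589
Perpetuity value at year 4: £1.86 / 0.128 = 14.53125
PV of perpetuity: 14.53125 / (1+0.128)^4 = 8.97566
Total PV = 21.41589 + 8.97566 = 30.39155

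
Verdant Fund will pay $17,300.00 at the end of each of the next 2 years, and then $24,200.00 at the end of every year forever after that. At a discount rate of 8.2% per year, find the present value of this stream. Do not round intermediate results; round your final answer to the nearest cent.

$282851.08

PV of 2-year annuity: $17,300.00 × [1 − (1+0.082)^−2] / 0.082 = 30766.09004
Perpetuity value at year 2: $24,200.00 / 0.082 = 295121.95122
PV of perpetuity: 295121.95122 / (1+0.082)^2 = 252084.99289
Total PV = 30766.09004 + 252084.99289 = 282851.08294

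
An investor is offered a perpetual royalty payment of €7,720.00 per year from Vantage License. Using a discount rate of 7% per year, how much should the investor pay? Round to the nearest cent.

Level perpetuity: PV = C / r = €7,720.00 / 0.07 = €110,285.71

€110285.71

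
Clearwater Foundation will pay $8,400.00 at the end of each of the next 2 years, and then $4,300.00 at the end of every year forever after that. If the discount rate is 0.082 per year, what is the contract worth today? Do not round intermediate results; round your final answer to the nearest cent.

PV of 2-year annuity: $8,400.00 × [1 − (1+0.082)^−2] / 0.082 = 14938.44834
Perpetuity value at year 2: $4,300.00 / 0.082 = 52439.02439
PV of perpetuity: 52439.02439 / (1+0.082)^2 = 44791.96155
Total PV = 14938.44834 + 44791.96155 = 59730.40989

$59730.41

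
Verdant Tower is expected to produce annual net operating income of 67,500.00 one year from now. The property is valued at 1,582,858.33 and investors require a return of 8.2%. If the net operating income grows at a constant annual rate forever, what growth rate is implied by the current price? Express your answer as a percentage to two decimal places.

3.94%

P = D₁/(r−g) ⇒ g = r − D₁/P = 0.082 − 67,500.00/1,582,858.33 = 0.039356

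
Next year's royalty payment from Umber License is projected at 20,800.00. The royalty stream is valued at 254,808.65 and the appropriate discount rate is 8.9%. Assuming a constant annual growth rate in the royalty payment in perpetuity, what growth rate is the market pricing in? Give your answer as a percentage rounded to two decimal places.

P = D₁/(r−g) ⇒ g = r − D₁/P = 0.089 − 20,800.00/254,808.65 = 0.007370

0.74%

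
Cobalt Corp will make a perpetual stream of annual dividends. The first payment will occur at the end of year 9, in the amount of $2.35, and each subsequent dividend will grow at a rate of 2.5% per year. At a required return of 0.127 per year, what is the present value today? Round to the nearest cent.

$8.85

Value at end of year 8: C₁ / (r − g) = $2.35 / (0.127 − 0.025) = $23.0392
Discount to today: PV = $23.0392 / (1 + 0.127)^8 = $23.0392 / 2.602504 = $8.85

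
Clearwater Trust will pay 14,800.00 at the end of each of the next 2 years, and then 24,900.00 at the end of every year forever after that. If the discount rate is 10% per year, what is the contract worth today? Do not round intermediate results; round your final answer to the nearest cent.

231471.07

PV of 2-year annuity: 14,800.00 × [1 − (1+0.1)^−2] / 0.1 = 25685.95041
Perpetuity value at year 2: 24,900.00 / 0.1 = 249000.00000
PV of perpetuity: 249000.00000 / (1+0.1)^2 = 205785.12397
Total PV = 25685.95041 + 205785.12397 = 231471.07438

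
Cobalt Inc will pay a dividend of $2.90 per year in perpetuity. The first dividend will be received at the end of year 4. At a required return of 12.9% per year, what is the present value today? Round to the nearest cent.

Value at end of year 3: C / r = $2.90 / 0.129 = $22.4806
Discount to today: PV = $22.4806 / (1 + 0.129)^3 = $22.4806 / 1.439070 = $15.62

$15.62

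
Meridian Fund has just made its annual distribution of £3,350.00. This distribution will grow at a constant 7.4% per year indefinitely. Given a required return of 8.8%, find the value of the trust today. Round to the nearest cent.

D₁ = D₀ × (1 + g) = £3,350.00 × 1.074 = £3,597.9000
Growing perpetuity: P = D₁ / (r − g) = £3,597.9000 / (0.088 − 0.074) = £256,992.86

£256992.86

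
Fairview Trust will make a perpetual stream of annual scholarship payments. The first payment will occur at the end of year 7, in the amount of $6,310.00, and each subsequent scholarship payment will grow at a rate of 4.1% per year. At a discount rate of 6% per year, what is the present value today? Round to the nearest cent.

$234121.11

Value at end of year 6: C₁ / (r − g) = $6,310.00 / (0.06 − 0.041) = $332,105.2632
Discount to today: PV = $332,105.2632 / (1 + 0.06)^6 = $332,105.2632 / 1.418519 = $234,121.11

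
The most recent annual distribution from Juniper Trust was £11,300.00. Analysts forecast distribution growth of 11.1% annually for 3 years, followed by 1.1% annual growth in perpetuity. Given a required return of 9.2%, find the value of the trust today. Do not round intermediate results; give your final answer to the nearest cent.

£183625.01

D_1 = 12554.30000
D_2 = 13947.82730
D_3 = 15496.03613
Terminal value at year 3: TV = D_3×(1+g_2)/(r−g_2) = 15666.49253/0.081 = 193413.48800
P_0 = D_1/(1+r)^1 + D_2/(1+r)^2 + D_3/(1+r)^3 + TV/(1+r)^3
    = 11496.61172 + 11696.64434 + 11900.15739 + 148531.59404 = 183625.00749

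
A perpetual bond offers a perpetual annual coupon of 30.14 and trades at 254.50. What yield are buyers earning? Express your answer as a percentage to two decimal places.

P = C/r ⇒ r = C/P = 30.14/254.50 = 0.118428

11.84%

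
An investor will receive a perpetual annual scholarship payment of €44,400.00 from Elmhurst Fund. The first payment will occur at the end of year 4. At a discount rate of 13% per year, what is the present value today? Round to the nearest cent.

Value at end of year 3: C / r = €44,400.00 / 0.13 = €341,538.4615
Discount to today: PV = €341,538.4615 / (1 + 0.13)^3 = €341,538.4615 / 1.442897 = €236,703.29

€236703.29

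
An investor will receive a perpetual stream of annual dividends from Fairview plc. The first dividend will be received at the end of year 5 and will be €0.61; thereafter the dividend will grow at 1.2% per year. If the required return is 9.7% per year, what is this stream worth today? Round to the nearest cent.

Value at end of year 4: C₁ / (r − g) = €0.61 / (0.097 − 0.012) = €7.1765
Discount to today: PV = €7.1765 / (1 + 0.097)^4 = €7.1765 / 1.448193 = €4.96

€4.96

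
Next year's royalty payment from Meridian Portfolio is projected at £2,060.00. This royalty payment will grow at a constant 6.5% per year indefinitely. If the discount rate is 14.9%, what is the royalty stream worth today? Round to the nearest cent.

Growing perpetuity: P = D₁ / (r − g) = £2,060.0000 / (0.149 − 0.065) = £24,523.81

£24523.81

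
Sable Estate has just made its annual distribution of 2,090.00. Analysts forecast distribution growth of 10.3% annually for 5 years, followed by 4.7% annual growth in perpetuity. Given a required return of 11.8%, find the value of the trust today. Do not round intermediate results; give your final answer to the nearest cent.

D_1 = 2305.27000
D_2 = 2542.71281
D_3 = 2804.61223
D_4 = 3093.48729
D_5 = 3412.11648
Terminal value at year 5: TV = D_5×(1+g_2)/(r−g_2) = 3572.48595/0.071 = 50316.70358
P_0 = D_1/(1+r)^1 + D_2/(1+r)^2 + D_3/(1+r)^3 + D_4/(1+r)^4 + D_5/(1+r)^5 + TV/(1+r)^5
    = 2061.95886 + 2034.29393 + 2007.00019 + 1980.07263 + 1953.50636 + 28807.34034 = 38844.17231

38844.17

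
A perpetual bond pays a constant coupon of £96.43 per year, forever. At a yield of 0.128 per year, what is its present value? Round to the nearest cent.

£753.36

Level perpetuity: PV = C / r = £96.43 / 0.128 = £753.36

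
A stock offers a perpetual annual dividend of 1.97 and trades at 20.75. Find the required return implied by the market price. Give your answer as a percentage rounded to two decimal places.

9.49%

P = C/r ⇒ r = C/P = 1.97/20.75 = 0.094940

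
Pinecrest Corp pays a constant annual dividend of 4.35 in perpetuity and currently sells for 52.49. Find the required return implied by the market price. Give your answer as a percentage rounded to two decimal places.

P = C/r ⇒ r = C/P = 4.35/52.49 = 0.082873

8.29%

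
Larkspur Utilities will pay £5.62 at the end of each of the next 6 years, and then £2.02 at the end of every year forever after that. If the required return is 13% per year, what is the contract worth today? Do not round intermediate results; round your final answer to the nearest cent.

PV of 6-year annuity: £5.62 × [1 − (1+0.13)^−6] / 0.13 = 22.46623
Perpetuity value at year 6: £2.02 / 0.13 = 15.53846
PV of perpetuity: 15.53846 / (1+0.13)^6 = 7.46341
Total PV = 22.46623 + 7.46341 = 29.92964

£29.93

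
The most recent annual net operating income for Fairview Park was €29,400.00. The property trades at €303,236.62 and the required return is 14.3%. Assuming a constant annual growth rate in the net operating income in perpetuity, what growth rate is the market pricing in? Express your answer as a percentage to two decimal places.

P = D₀(1+g)/(r−g) ⇒ P(r−g) = D₀(1+g) ⇒ g(P+D₀) = P·r − D₀
g = (P·r − D₀)/(P + D₀) = (€303,236.62×0.143 − €29,400.00) / (€303,236.62 + €29,400.00) = 0.041976

4.20%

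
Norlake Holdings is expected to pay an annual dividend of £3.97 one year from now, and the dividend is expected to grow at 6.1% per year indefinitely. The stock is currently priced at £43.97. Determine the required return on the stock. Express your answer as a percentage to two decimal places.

15.13%

P = D₁/(r − g) ⇒ r = D₁/P + g = £3.9700/£43.97 + 0.061 = 0.090289 + 0.061 = 0.151289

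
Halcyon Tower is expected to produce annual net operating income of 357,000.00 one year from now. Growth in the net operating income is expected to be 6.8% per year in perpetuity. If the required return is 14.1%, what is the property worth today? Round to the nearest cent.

4890410.96

Growing perpetuity: P = D₁ / (r − g) = 357,000.0000 / (0.141 − 0.068) = 4,890,410.96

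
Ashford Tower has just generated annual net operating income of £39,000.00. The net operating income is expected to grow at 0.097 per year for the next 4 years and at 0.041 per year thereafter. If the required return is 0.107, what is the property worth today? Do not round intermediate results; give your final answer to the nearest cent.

£745717.23

D_1 = 42783.00000
D_2 = 46932.95100
D_3 = 51485.44725
D_4 = 56479.53563
Terminal value at year 4: TV = D_4×(1+g_2)/(r−g_2) = 58795.19659/0.066 = 890836.31198
P_0 = D_1/(1+r)^1 + D_2/(1+r)^2 + D_3/(1+r)^3 + D_4/(1+r)^4 + TV/(1+r)^4
    = 38647.69648 + 38298.57546 + 37952.60820 + 37609.76621 + 593208.58528 = 745717.23163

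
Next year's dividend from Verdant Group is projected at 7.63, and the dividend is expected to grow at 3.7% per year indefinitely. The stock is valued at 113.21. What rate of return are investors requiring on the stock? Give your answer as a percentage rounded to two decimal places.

P = D₁/(r − g) ⇒ r = D₁/P + g = 7.6300/113.21 + 0.037 = 0.067397 + 0.037 = 0.104397

10.44%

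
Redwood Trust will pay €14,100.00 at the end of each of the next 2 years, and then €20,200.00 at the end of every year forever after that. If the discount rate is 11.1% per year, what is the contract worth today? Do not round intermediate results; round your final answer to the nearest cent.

€171549.44

PV of 2-year annuity: €14,100.00 × [1 − (1+0.111)^−2] / 0.111 = 24114.55367
Perpetuity value at year 2: €20,200.00 / 0.111 = 181981.98198
PV of perpetuity: 181981.98198 / (1+0.111)^2 = 147434.89091
Total PV = 24114.55367 + 147434.89091 = 171549.44458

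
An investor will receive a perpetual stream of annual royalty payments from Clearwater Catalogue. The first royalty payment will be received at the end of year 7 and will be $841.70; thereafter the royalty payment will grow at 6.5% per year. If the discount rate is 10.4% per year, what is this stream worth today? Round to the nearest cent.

Value at end of year 6: C₁ / (r − g) = $841.70 / (0.104 − 0.065) = $21,582.0513
Discount to today: PV = $21,582.0513 / (1 + 0.104)^6 = $21,582.0513 / 1.810566 = $11,920.06

$11920.06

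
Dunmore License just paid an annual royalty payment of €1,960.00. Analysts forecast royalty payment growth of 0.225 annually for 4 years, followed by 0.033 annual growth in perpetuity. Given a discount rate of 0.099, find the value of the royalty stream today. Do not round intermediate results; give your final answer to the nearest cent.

€57714.90

D_1 = 2401.00000
D_2 = 2941.22500
D_3 = 3603.00063
D_4 = 4413.67577
Terminal value at year 4: TV = D_4×(1+g_2)/(r−g_2) = 4559.32707/0.066 = 69080.71312
P_0 = D_1/(1+r)^1 + D_2/(1+r)^2 + D_3/(1+r)^3 + D_4/(1+r)^4 + TV/(1+r)^4
    = 2184.71338 + 2435.19007 + 2714.38383 + 3025.58708 + 47355.02197 = 57714.89633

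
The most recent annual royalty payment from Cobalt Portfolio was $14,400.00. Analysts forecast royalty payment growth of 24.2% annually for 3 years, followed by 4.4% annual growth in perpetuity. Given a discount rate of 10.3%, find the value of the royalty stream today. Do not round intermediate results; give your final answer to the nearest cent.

$418820.41

D_1 = 17884.80000
D_2 = 22212.92160
D_3 = 27588.44863
Terminal value at year 3: TV = D_3×(1+g_2)/(r−g_2) = 28802.34037/0.059 = 488175.26045
P_0 = D_1/(1+r)^1 + D_2/(1+r)^2 + D_3/(1+r)^3 + TV/(1+r)^3
    = 16214.68722 + 18258.06122 + 20558.94110 + 363788.72047 = 418820.41000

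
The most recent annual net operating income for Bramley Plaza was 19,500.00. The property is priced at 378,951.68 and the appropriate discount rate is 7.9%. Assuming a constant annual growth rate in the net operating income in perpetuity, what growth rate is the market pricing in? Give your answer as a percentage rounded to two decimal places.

2.62%

P = D₀(1+g)/(r−g) ⇒ P(r−g) = D₀(1+g) ⇒ g(P+D₀) = P·r − D₀
g = (P·r − D₀)/(P + D₀) = (378,951.68×0.079 − 19,500.00) / (378,951.68 + 19,500.00) = 0.026194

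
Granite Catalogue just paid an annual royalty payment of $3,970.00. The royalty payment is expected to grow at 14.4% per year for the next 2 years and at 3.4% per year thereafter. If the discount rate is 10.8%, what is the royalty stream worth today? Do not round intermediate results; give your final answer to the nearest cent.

D_1 = 4541.68000
D_2 = 5195.68192
Terminal value at year 2: TV = D_2×(1+g_2)/(r−g_2) = 5372.33511/0.074 = 72599.12304
P_0 = D_1/(1+r)^1 + D_2/(1+r)^2 + TV/(1+r)^2
    = 4098.98917 + 4232.16932 + 59135.98757 = 67467.14606

$67467.15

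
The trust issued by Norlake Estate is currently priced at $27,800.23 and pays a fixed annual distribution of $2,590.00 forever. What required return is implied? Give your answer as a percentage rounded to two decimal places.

9.32%

P = C/r ⇒ r = C/P = $2,590.00/$27,800.23 = 0.093165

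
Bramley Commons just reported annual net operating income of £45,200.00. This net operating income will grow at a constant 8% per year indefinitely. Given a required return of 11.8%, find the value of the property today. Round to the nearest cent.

£1284631.58

D₁ = D₀ × (1 + g) = £45,200.00 × 1.08 = £48,816.0000
Growing perpetuity: P = D₁ / (r − g) = £48,816.0000 / (0.118 − 0.08) = £1,284,631.58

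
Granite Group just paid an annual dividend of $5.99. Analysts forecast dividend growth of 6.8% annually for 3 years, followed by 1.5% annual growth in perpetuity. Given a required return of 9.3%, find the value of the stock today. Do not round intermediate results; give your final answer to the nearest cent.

D_1 = 6.39732
D_2 = 6.83234
D_3 = 7.29694
Terminal value at year 3: TV = D_3×(1+g_2)/(r−g_2) = 7.40639/0.078 = 94.95373
P_0 = D_1/(1+r)^1 + D_2/(1+r)^2 + D_3/(1+r)^3 + TV/(1+r)^3
    = 5.85299 + 5.71912 + 5.58830 + 72.71961 = 89.88002

$89.88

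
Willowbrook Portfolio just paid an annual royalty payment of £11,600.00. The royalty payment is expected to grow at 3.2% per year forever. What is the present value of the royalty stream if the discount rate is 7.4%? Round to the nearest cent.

£285028.57

D₁ = D₀ × (1 + g) = £11,600.00 × 1.032 = £11,971.2000
Growing perpetuity: P = D₁ / (r − g) = £11,971.2000 / (0.074 − 0.032) = £285,028.57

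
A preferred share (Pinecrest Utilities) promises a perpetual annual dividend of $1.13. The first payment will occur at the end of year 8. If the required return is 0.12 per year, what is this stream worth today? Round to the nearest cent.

Value at end of year 7: C / r = $1.13 / 0.12 = $9.4167
Discount to today: PV = $9.4167 / (1 + 0.12)^7 = $9.4167 / 2.210681 = $4.26

$4.26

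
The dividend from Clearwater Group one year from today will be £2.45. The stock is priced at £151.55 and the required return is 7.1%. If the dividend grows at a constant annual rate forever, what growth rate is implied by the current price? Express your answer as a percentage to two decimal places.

P = D₁/(r−g) ⇒ g = r − D₁/P = 0.071 − £2.45/£151.55 = 0.054834

5.48%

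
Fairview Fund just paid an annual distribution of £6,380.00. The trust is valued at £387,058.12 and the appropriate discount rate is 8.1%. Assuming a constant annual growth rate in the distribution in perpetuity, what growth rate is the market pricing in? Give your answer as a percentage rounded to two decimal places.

6.35%

P = D₀(1+g)/(r−g) ⇒ P(r−g) = D₀(1+g) ⇒ g(P+D₀) = P·r − D₀
g = (P·r − D₀)/(P + D₀) = (£387,058.12×0.081 − £6,380.00) / (£387,058.12 + £6,380.00) = 0.063470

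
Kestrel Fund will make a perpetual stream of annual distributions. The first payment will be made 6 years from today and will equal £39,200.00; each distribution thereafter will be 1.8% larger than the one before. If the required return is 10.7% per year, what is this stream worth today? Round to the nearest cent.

Value at end of year 5: C₁ / (r − g) = £39,200.00 / (0.107 − 0.018) = £440,449.4382
Discount to today: PV = £440,449.4382 / (1 + 0.107)^5 = £440,449.4382 / 1.662410 = £264,946.36

£264946.36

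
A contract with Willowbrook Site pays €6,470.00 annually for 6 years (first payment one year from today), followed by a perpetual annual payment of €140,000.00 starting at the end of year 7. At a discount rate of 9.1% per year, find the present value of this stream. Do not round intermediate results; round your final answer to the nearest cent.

€941238.54

PV of 6-year annuity: €6,470.00 × [1 − (1+0.091)^−6] / 0.091 = 28937.56310
Perpetuity value at year 6: €140,000.00 / 0.091 = 1538461.53846
PV of perpetuity: 1538461.53846 / (1+0.091)^6 = 912300.97672
Total PV = 28937.56310 + 912300.97672 = 941238.53983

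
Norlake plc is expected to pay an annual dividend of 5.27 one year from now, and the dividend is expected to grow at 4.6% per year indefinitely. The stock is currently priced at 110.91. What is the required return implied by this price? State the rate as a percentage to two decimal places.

P = D₁/(r − g) ⇒ r = D₁/P + g = 5.2700/110.91 + 0.046 = 0.047516 + 0.046 = 0.093516

9.35%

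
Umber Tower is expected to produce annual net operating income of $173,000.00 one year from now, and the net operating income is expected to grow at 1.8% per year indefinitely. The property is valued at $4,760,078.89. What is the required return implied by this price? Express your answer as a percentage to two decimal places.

5.43%

P = D₁/(r − g) ⇒ r = D₁/P + g = $173,000.0000/$4,760,078.89 + 0.018 = 0.036344 + 0.018 = 0.054344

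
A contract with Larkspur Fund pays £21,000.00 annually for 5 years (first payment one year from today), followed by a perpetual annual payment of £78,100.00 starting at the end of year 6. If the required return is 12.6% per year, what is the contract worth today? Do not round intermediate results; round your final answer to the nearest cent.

PV of 5-year annuity: £21,000.00 × [1 − (1+0.126)^−5] / 0.126 = 74588.47172
Perpetuity value at year 5: £78,100.00 / 0.126 = 619841.26984
PV of perpetuity: 619841.26984 / (1+0.126)^5 = 342443.19170
Total PV = 74588.47172 + 342443.19170 = 417031.66341

£417031.66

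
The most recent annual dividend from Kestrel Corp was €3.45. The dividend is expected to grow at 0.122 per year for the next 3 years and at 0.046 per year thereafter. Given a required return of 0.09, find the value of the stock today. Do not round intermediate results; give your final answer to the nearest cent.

€100.42

D_1 = 3.87090
D_2 = 4.34315
D_3 = 4.87301
Terminal value at year 3: TV = D_3×(1+g_2)/(r−g_2) = 5.09717/0.044 = 115.84483
P_0 = D_1/(1+r)^1 + D_2/(1+r)^2 + D_3/(1+r)^3 + TV/(1+r)^3
    = 3.55128 + 3.65554 + 3.76286 + 89.45347 = 100.42316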